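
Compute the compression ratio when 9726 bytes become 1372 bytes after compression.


Ratio = original / compressed = 9726 / 1372 = 7.0889

7.0889


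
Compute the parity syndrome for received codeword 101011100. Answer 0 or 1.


Syndrome = XOR of all bits = 1 XOR 0 XOR 1 XOR 0 XOR 1 XOR 1 XOR 1 XOR 0 XOR 0 = 1

1


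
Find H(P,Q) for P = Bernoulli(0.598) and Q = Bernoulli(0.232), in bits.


H(P,Q) = -p*log2(q) - (1-p)*log2(1-q). -0.598*log2(0.232) = 1.260466; -0.402*log2(0.768) = 0.153090. H(P,Q) = 1.260466 + 0.153090 = 1.4136

1.4136 bits


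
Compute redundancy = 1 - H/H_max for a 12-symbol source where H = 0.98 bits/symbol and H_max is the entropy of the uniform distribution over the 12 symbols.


H_max = log2(K) = log2(12) = 3.585 bits/symbol. Redundancy = 1 - H/H_max = 1 - 0.98/3.585 = 1 - 0.2734 = 0.7266

0.7266


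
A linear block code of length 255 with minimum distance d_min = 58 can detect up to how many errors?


Detection capability = d_min - 1 = 58 - 1 = 57

57 errors


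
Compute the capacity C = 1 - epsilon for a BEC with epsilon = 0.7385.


C = 1 - epsilon = 1 - 0.7385 = 0.2615

0.2615 bits


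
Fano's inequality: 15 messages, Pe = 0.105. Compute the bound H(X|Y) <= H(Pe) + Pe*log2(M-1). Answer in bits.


H(Pe) = -Pe*log2(Pe) - (1-Pe)*log2(1-Pe) = -0.105*log2(0.105) - 0.895*log2(0.895) = 0.341412 + 0.143236 = 0.4846. Pe*log2(M-1) = 0.105*log2(14) = 0.399772. Bound = H(Pe) + Pe*log2(M-1) = 0.341412 + 0.143236 + 0.399772 = 0.8844

0.8844 bits


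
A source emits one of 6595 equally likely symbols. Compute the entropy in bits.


H = log2(n) = log2(6595) = 12.6872

12.6872 bits


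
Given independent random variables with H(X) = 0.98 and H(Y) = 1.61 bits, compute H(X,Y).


For independent variables, H(X,Y) = H(X) + H(Y) = 0.98 + 1.61 = 2.59

2.59 bits


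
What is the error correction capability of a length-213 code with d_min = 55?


Correction capability = floor((d-1)/2) = floor((55-1)/2) = 27

27 errors


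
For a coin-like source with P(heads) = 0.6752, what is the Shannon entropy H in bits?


H = -p*log2(p) - (1-p)*log2(1-p). -0.6752*log2(0.6752) = 0.382577; -0.3248*log2(0.3248) = 0.526948. H = 0.382577 + 0.526948 = 0.9095

0.9095 bits


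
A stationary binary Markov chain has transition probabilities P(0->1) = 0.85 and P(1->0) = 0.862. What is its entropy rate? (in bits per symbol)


Stationary distribution: pi_0 = p10/(p01+p10) = 0.5035, pi_1 = 0.4965. Entropy rate H' = pi_0*H(p01) + pi_1*H(p10) = 0.5035*0.6098 + 0.4965*0.579 = 0.5945

0.5945 bits/symbol


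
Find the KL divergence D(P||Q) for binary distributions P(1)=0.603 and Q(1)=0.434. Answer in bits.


KL = p*log2(p/q) + (1-p)*log2((1-p)/(1-q)) = 0.603*log2(0.603/0.434) + 0.397*log2(0.397/0.566) = 0.083

0.083 bits


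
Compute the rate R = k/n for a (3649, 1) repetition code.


Rate = k/n = 1/3649

1/3649


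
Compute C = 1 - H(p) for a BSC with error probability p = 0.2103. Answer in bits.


H(p) = -p*log2(p) - (1-p)*log2(1-p) = -0.2103*log2(0.2103) - 0.7897*log2(0.7897) = 0.473065 + 0.268990 = 0.7421. C = 1 - H(p) = 1 - 0.7421 = 0.2579

0.2579 bits


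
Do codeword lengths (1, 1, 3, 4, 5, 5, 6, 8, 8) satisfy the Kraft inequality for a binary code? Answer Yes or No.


Kraft sum = sum(2^(-l_i)) = 1.2734, need <= 1. Result: violated (a binary prefix-free code with these lengths cannot exist)

No


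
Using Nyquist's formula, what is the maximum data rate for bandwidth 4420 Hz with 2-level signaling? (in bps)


Rate = 2 * B * log2(M) = 2 * 4420 * 1.0 = 8840.0

8840.0 bps


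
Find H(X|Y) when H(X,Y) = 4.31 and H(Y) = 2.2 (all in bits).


H(X|Y) = H(X,Y) - H(Y) = 4.31 - 2.2 = 2.11

2.11 bits


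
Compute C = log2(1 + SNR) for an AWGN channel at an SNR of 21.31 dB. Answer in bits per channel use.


SNR_linear = 10^(21.31/10) = 135.2073; C = log2(1 + SNR_linear) = log2(1 + 135.2073) = 7.0897

7.0897 bits/channel use


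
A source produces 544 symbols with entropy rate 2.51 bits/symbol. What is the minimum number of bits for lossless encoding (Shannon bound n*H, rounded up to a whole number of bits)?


Minimum bits >= n * H = 544 * 2.51 = 1365.44, rounded up to a whole number of bits = 1366

1366 bits


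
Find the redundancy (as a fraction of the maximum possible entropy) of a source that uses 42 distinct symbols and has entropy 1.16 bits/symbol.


H_max = log2(K) = log2(42) = 5.3923 bits/symbol. Redundancy = 1 - H/H_max = 1 - 1.16/5.3923 = 1 - 0.2151 = 0.7849

0.7849


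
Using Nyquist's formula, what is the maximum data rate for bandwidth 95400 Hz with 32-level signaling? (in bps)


Rate = 2 * B * log2(M) = 2 * 95400 * 5.0 = 954000.0

954000.0 bps


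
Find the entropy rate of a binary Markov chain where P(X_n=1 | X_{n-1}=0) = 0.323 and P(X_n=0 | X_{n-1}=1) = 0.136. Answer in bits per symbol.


Stationary distribution: pi_0 = p10/(p01+p10) = 0.2963, pi_1 = 0.7037. Entropy rate H' = pi_0*H(p01) + pi_1*H(p10) = 0.2963*0.9076 + 0.7037*0.5737 = 0.6726

0.6726 bits/symbol


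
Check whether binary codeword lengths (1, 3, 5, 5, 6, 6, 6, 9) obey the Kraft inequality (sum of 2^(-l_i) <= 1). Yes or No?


Kraft sum = sum(2^(-l_i)) = 0.7363, need <= 1. Result: satisfied (a binary prefix-free code with these lengths exists)

Yes


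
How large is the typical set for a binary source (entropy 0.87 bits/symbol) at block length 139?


log2|A_typical| = nH = 139 * 0.87 = 120.93, so |A_typical| ~ 2^120.93 = 2.533e+36

2.533e+36


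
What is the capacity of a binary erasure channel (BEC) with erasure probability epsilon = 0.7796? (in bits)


C = 1 - epsilon = 1 - 0.7796 = 0.2204

0.2204 bits


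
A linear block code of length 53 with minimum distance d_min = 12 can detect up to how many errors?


Detection capability = d_min - 1 = 12 - 1 = 11

11 errors


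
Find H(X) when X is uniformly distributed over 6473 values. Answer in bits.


H = log2(n) = log2(6473) = 12.6602

12.6602 bits


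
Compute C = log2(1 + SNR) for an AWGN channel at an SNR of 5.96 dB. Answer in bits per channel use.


SNR_linear = 10^(5.96/10) = 3.9446; C = log2(1 + SNR_linear) = log2(1 + 3.9446) = 2.3058

2.3058 bits/channel use


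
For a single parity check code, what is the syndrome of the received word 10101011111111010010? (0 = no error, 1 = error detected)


Syndrome = XOR of all bits = 1 XOR 0 XOR 1 XOR 0 XOR 1 XOR 0 XOR 1 XOR 1 XOR 1 XOR 1 XOR 1 XOR 1 XOR 1 XOR 1 XOR 0 XOR 1 XOR 0 XOR 0 XOR 1 XOR 0 = 1

1


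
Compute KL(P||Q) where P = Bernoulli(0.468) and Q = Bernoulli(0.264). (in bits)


KL = p*log2(p/q) + (1-p)*log2((1-p)/(1-q)) = 0.468*log2(0.468/0.264) + 0.532*log2(0.532/0.736) = 0.1374

0.1374 bits


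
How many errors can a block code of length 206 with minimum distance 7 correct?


Correction capability = floor((d-1)/2) = floor((7-1)/2) = 3

3 errors


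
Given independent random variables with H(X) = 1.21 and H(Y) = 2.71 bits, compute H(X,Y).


For independent variables, H(X,Y) = H(X) + H(Y) = 1.21 + 2.71 = 3.92

3.92 bits


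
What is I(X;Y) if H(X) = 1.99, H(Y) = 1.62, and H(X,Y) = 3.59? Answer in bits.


I(X;Y) = H(X) + H(Y) - H(X,Y) = 1.99 + 1.62 - 3.59 = 0.02

0.02 bits


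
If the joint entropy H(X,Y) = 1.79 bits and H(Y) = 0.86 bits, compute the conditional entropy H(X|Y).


H(X|Y) = H(X,Y) - H(Y) = 1.79 - 0.86 = 0.93

0.93 bits


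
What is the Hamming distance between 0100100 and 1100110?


Count differing positions: ^ . . . . ^ . = 2 differences

2


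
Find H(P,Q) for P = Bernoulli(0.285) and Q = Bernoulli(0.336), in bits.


H(P,Q) = -p*log2(q) - (1-p)*log2(1-q). -0.285*log2(0.336) = 0.448438; -0.715*log2(0.664) = 0.422383. H(P,Q) = 0.448438 + 0.422383 = 0.8708

0.8708 bits


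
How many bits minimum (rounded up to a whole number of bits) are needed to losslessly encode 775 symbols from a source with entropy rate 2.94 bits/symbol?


Minimum bits >= n * H = 775 * 2.94 = 2278.5, rounded up to a whole number of bits = 2279

2279 bits


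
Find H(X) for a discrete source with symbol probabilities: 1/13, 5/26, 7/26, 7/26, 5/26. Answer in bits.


H = -sum(p_i * log2(p_i)). Terms: -(1/13)*log2(1/13) = 0.284649; -(5/26)*log2(5/26) = 0.457406; -(7/26)*log2(7/26) = 0.509677; -(7/26)*log2(7/26) = 0.509677; -(5/26)*log2(5/26) = 0.457406. H = 0.284649 + 0.457406 + 0.509677 + 0.509677 + 0.457406 = 2.2188

2.2188 bits


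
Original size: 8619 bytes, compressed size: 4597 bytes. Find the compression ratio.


Ratio = original / compressed = 8619 / 4597 = 1.8749

1.8749


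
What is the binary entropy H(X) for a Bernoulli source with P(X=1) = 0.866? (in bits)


H = -p*log2(p) - (1-p)*log2(1-p). -0.866*log2(0.866) = 0.179748; -0.134*log2(0.134) = 0.388559. H = 0.179748 + 0.388559 = 0.5683

0.5683 bits


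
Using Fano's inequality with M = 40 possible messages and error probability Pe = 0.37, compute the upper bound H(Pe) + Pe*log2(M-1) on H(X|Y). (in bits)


H(Pe) = -Pe*log2(Pe) - (1-Pe)*log2(1-Pe) = -0.37*log2(0.37) - 0.63*log2(0.63) = 0.530729 + 0.419943 = 0.9507. Pe*log2(M-1) = 0.37*log2(39) = 1.955599. Bound = H(Pe) + Pe*log2(M-1) = 0.530729 + 0.419943 + 1.955599 = 2.9063

2.9063 bits


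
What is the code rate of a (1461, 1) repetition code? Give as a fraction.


Rate = k/n = 1/1461

1/1461


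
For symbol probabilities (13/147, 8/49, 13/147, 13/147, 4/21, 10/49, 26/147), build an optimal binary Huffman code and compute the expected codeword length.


Huffman construction (repeatedly merge the two least-probable nodes; each merge adds 1 bit to every symbol beneath it): 13/147 + 13/147 = 26/147; 13/147 + 8/49 = 37/147; 26/147 + 26/147 = 52/147; 4/21 + 10/49 = 58/147; 37/147 + 52/147 = 89/147; 58/147 + 89/147 = 1. Resulting codeword lengths (in the order the probabilities were given): (4, 3, 4, 3, 2, 2, 3). L_avg = sum(p_i * l_i) = 13/147*4 + 8/49*3 + 13/147*4 + 13/147*3 + 4/21*2 + 10/49*2 + 26/147*3 = 409/147 = 2.7823

2.7823 bits


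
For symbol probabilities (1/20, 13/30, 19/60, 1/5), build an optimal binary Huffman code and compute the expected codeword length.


Huffman construction (repeatedly merge the two least-probable nodes; each merge adds 1 bit to every symbol beneath it): 1/20 + 1/5 = 1/4; 1/4 + 19/60 = 17/30; 13/30 + 17/30 = 1. Resulting codeword lengths (in the order the probabilities were given): (3, 1, 2, 3). L_avg = sum(p_i * l_i) = 1/20*3 + 13/30*1 + 19/60*2 + 1/5*3 = 109/60 = 1.8167

1.8167 bits


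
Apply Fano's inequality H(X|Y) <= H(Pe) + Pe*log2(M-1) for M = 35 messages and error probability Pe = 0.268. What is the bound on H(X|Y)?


H(Pe) = -Pe*log2(Pe) - (1-Pe)*log2(1-Pe) = -0.268*log2(0.268) - 0.732*log2(0.732) = 0.509118 + 0.329462 = 0.8386. Pe*log2(M-1) = 0.268*log2(34) = 1.363440. Bound = H(Pe) + Pe*log2(M-1) = 0.509118 + 0.329462 + 1.363440 = 2.202

2.202 bits


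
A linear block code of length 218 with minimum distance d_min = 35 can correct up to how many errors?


Correction capability = floor((d-1)/2) = floor((35-1)/2) = 17

17 errors


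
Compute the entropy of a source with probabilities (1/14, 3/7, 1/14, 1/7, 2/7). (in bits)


H = -sum(p_i * log2(p_i)). Terms: -(1/14)*log2(1/14) = 0.271954; -(3/7)*log2(3/7) = 0.523882; -(1/14)*log2(1/14) = 0.271954; -(1/7)*log2(1/7) = 0.401051; -(2/7)*log2(2/7) = 0.516387. H = 0.271954 + 0.523882 + 0.271954 + 0.401051 + 0.516387 = 1.9852

1.9852 bits


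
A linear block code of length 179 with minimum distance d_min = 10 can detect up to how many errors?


Detection capability = d_min - 1 = 10 - 1 = 9

9 errors


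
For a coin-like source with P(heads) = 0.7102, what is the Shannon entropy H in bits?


H = -p*log2(p) - (1-p)*log2(1-p). -0.7102*log2(0.7102) = 0.350628; -0.2898*log2(0.2898) = 0.517835. H = 0.350628 + 0.517835 = 0.8685

0.8685 bits


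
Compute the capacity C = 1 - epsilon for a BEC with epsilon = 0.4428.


C = 1 - epsilon = 1 - 0.4428 = 0.5572

0.5572 bits


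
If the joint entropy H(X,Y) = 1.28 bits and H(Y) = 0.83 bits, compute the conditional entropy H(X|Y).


H(X|Y) = H(X,Y) - H(Y) = 1.28 - 0.83 = 0.45

0.45 bits


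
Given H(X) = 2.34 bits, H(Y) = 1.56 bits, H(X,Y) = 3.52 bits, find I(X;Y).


I(X;Y) = H(X) + H(Y) - H(X,Y) = 2.34 + 1.56 - 3.52 = 0.38

0.38 bits


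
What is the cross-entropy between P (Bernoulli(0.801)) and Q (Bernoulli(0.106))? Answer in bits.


H(P,Q) = -p*log2(q) - (1-p)*log2(1-q). -0.801*log2(0.106) = 2.593529; -0.199*log2(0.894) = 0.032169. H(P,Q) = 2.593529 + 0.032169 = 2.6257

2.6257 bits


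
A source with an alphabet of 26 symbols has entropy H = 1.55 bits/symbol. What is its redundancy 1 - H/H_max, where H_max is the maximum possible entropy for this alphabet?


H_max = log2(K) = log2(26) = 4.7004 bits/symbol. Redundancy = 1 - H/H_max = 1 - 1.55/4.7004 = 1 - 0.3298 = 0.6702

0.6702


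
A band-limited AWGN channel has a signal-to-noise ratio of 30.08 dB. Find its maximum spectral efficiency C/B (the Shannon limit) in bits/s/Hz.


SNR_linear = 10^(30.08/10) = 1018.5914; C/B = log2(1 + SNR_linear) = log2(1 + 1018.5914) = 9.9938

9.9938 bits/s/Hz


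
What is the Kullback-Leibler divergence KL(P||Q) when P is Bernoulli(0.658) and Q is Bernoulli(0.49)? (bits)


KL = p*log2(p/q) + (1-p)*log2((1-p)/(1-q)) = 0.658*log2(0.658/0.49) + 0.342*log2(0.342/0.51) = 0.0827

0.0827 bits


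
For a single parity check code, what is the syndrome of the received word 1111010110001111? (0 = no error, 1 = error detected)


Syndrome = XOR of all bits = 1 XOR 1 XOR 1 XOR 1 XOR 0 XOR 1 XOR 0 XOR 1 XOR 1 XOR 0 XOR 0 XOR 0 XOR 1 XOR 1 XOR 1 XOR 1 = 1

1


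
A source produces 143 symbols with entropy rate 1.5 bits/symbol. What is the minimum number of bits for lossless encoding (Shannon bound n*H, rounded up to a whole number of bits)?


Minimum bits >= n * H = 143 * 1.5 = 214.5, rounded up to a whole number of bits = 215

215 bits


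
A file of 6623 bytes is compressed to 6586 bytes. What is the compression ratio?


Ratio = original / compressed = 6623 / 6586 = 1.0056

1.0056


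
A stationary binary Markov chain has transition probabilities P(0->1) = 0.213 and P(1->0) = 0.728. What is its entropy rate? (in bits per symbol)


Stationary distribution: pi_0 = p10/(p01+p10) = 0.7736, pi_1 = 0.2264. Entropy rate H' = pi_0*H(p01) + pi_1*H(p10) = 0.7736*0.7472 + 0.2264*0.8443 = 0.7692

0.7692 bits/symbol


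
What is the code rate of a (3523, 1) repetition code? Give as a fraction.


Rate = k/n = 1/3523

1/3523


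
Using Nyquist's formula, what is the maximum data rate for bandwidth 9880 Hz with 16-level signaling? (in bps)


Rate = 2 * B * log2(M) = 2 * 9880 * 4.0 = 79040.0

79040.0 bps


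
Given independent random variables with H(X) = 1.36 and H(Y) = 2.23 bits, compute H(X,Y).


For independent variables, H(X,Y) = H(X) + H(Y) = 1.36 + 2.23 = 3.59

3.59 bits


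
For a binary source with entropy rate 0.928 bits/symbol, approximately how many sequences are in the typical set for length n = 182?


log2|A_typical| = nH = 182 * 0.928 = 168.896, so |A_typical| ~ 2^168.896 = 6.962e+50

6.962e+50


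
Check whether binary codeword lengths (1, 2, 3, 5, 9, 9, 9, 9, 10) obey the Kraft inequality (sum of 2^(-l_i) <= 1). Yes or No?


Kraft sum = sum(2^(-l_i)) = 0.915, need <= 1. Result: satisfied (a binary prefix-free code with these lengths exists)

Yes


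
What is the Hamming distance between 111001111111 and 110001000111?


Count differing positions: . . ^ . . . ^ ^ ^ . . . = 4 differences

4


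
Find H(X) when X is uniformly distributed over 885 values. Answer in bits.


H = log2(n) = log2(885) = 9.7895

9.7895 bits


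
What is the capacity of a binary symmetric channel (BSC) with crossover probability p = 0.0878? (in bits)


H(p) = -p*log2(p) - (1-p)*log2(1-p) = -0.0878*log2(0.0878) - 0.9122*log2(0.9122) = 0.308146 + 0.120938 = 0.4291. C = 1 - H(p) = 1 - 0.4291 = 0.5709

0.5709 bits


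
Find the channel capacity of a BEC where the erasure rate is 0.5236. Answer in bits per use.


C = 1 - epsilon = 1 - 0.5236 = 0.4764

0.4764 bits


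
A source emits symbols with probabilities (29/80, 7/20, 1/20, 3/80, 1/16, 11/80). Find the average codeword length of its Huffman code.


Huffman construction (repeatedly merge the two least-probable nodes; each merge adds 1 bit to every symbol beneath it): 3/80 + 1/20 = 7/80; 1/16 + 7/80 = 3/20; 11/80 + 3/20 = 23/80; 23/80 + 7/20 = 51/80; 29/80 + 51/80 = 1. Resulting codeword lengths (in the order the probabilities were given): (1, 2, 5, 5, 4, 3). L_avg = sum(p_i * l_i) = 29/80*1 + 7/20*2 + 1/20*5 + 3/80*5 + 1/16*4 + 11/80*3 = 173/80 = 2.1625

2.1625 bits


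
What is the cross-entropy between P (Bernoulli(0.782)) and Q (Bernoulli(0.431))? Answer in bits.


H(P,Q) = -p*log2(q) - (1-p)*log2(1-q). -0.782*log2(0.431) = 0.949536; -0.218*log2(0.569) = 0.177343. H(P,Q) = 0.949536 + 0.177343 = 1.1269

1.1269 bits


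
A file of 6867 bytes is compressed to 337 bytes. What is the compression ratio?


Ratio = original / compressed = 6867 / 337 = 20.3769

20.3769


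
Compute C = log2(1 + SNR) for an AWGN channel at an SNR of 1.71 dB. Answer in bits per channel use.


SNR_linear = 10^(1.71/10) = 1.4825; C = log2(1 + SNR_linear) = log2(1 + 1.4825) = 1.3118

1.3118 bits/channel use


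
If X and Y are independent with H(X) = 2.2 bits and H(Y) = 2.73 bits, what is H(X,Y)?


For independent variables, H(X,Y) = H(X) + H(Y) = 2.2 + 2.73 = 4.93

4.93 bits


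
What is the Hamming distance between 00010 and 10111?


Count differing positions: ^ . ^ . ^ = 3 differences

3


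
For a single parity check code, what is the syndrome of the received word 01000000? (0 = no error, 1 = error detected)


Syndrome = XOR of all bits = 0 XOR 1 XOR 0 XOR 0 XOR 0 XOR 0 XOR 0 XOR 0 = 1

1


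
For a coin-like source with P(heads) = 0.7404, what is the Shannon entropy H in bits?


H = -p*log2(p) - (1-p)*log2(1-p). -0.7404*log2(0.7404) = 0.321055; -0.2596*log2(0.2596) = 0.505088. H = 0.321055 + 0.505088 = 0.8261

0.8261 bits


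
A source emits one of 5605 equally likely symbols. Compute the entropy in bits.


H = log2(n) = log2(5605) = 12.4525

12.4525 bits


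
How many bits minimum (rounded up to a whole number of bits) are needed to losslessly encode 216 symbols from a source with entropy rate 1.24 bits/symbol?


Minimum bits >= n * H = 216 * 1.24 = 267.84, rounded up to a whole number of bits = 268

268 bits


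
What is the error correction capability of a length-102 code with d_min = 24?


Correction capability = floor((d-1)/2) = floor((24-1)/2) = 11

11 errors


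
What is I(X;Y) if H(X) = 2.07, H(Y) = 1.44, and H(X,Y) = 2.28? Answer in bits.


I(X;Y) = H(X) + H(Y) - H(X,Y) = 2.07 + 1.44 - 2.28 = 1.23

1.23 bits


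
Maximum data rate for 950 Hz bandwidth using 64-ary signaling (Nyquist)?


Rate = 2 * B * log2(M) = 2 * 950 * 6.0 = 11400.0

11400.0 bps


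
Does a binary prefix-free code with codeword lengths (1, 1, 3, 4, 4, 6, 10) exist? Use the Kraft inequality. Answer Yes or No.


Kraft sum = sum(2^(-l_i)) = 1.2666, need <= 1. Result: violated (a binary prefix-free code with these lengths cannot exist)

No


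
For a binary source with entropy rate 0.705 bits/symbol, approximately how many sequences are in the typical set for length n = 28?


log2|A_typical| = nH = 28 * 0.705 = 19.74, so |A_typical| ~ 2^19.74 = 8.757e+05

8.757e+05


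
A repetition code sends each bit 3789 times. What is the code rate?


Rate = k/n = 1/3789

1/3789


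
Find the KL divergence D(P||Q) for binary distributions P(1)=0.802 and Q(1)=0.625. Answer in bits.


KL = p*log2(p/q) + (1-p)*log2((1-p)/(1-q)) = 0.802*log2(0.802/0.625) + 0.198*log2(0.198/0.375) = 0.1061

0.1061 bits


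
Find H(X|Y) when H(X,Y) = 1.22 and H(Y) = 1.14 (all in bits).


H(X|Y) = H(X,Y) - H(Y) = 1.22 - 1.14 = 0.08

0.08 bits


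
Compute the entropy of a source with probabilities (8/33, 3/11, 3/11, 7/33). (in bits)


H = -sum(p_i * log2(p_i)). Terms: -(8/33)*log2(8/33) = 0.495611; -(3/11)*log2(3/11) = 0.511219; -(3/11)*log2(3/11) = 0.511219; -(7/33)*log2(7/33) = 0.474523. H = 0.495611 + 0.511219 + 0.511219 + 0.474523 = 1.9926

1.9926 bits


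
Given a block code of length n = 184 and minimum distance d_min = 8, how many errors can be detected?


Detection capability = d_min - 1 = 8 - 1 = 7

7 errors


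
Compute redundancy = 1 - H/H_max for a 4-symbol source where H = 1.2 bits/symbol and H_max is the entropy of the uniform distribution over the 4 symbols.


H_max = log2(K) = log2(4) = 2.0 bits/symbol. Redundancy = 1 - H/H_max = 1 - 1.2/2.0 = 1 - 0.6 = 0.4

0.4


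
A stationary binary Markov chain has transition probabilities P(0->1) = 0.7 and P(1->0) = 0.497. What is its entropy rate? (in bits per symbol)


Stationary distribution: pi_0 = p10/(p01+p10) = 0.4152, pi_1 = 0.5848. Entropy rate H' = pi_0*H(p01) + pi_1*H(p10) = 0.4152*0.8813 + 0.5848*1.0 = 0.9507

0.9507 bits/symbol


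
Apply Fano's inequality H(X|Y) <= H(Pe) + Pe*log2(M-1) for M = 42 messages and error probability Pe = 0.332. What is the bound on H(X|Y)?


H(Pe) = -Pe*log2(Pe) - (1-Pe)*log2(1-Pe) = -0.332*log2(0.332) - 0.668*log2(0.668) = 0.528127 + 0.388829 = 0.917. Pe*log2(M-1) = 0.332*log2(41) = 1.778707. Bound = H(Pe) + Pe*log2(M-1) = 0.528127 + 0.388829 + 1.778707 = 2.6957

2.6957 bits


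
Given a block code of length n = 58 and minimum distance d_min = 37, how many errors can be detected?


Detection capability = d_min - 1 = 37 - 1 = 36

36 errors


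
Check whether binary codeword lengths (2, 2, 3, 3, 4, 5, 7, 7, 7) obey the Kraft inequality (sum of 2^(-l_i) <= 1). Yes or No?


Kraft sum = sum(2^(-l_i)) = 0.8672, need <= 1. Result: satisfied (a binary prefix-free code with these lengths exists)

Yes


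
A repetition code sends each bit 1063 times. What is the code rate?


Rate = k/n = 1/1063

1/1063


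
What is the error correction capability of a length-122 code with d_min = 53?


Correction capability = floor((d-1)/2) = floor((53-1)/2) = 26

26 errors


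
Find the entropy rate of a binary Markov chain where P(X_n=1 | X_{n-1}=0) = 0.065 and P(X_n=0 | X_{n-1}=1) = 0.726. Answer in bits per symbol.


Stationary distribution: pi_0 = p10/(p01+p10) = 0.9178, pi_1 = 0.0822. Entropy rate H' = pi_0*H(p01) + pi_1*H(p10) = 0.9178*0.347 + 0.0822*0.8471 = 0.3881

0.3881 bits/symbol


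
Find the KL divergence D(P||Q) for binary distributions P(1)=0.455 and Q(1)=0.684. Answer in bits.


KL = p*log2(p/q) + (1-p)*log2((1-p)/(1-q)) = 0.455*log2(0.455/0.684) + 0.545*log2(0.545/0.316) = 0.161

0.161 bits


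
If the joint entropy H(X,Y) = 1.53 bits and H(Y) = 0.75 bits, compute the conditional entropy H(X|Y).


H(X|Y) = H(X,Y) - H(Y) = 1.53 - 0.75 = 0.78

0.78 bits


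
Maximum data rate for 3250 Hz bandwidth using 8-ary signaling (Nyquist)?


Rate = 2 * B * log2(M) = 2 * 3250 * 3.0 = 19500.0

19500.0 bps


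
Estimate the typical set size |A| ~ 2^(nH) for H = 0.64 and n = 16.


log2|A_typical| = nH = 16 * 0.64 = 10.24, so |A_typical| ~ 2^10.24 = 1.209e+03

1.209e+03


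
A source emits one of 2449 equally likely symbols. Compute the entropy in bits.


H = log2(n) = log2(2449) = 11.258

11.258 bits


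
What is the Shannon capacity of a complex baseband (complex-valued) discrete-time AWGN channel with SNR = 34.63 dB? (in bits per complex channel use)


SNR_linear = 10^(34.63/10) = 2904.0227; C = log2(1 + SNR_linear) = log2(1 + 2904.0227) = 11.5043

11.5043 bits/channel use


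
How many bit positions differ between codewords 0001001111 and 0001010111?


Count differing positions: . . . . . ^ ^ . . . = 2 differences

2


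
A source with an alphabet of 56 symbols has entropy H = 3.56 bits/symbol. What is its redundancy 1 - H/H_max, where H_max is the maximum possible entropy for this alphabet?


H_max = log2(K) = log2(56) = 5.8074 bits/symbol. Redundancy = 1 - H/H_max = 1 - 3.56/5.8074 = 1 - 0.613 = 0.387

0.387


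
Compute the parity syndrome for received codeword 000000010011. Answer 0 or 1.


Syndrome = XOR of all bits = 0 XOR 0 XOR 0 XOR 0 XOR 0 XOR 0 XOR 0 XOR 1 XOR 0 XOR 0 XOR 1 XOR 1 = 1

1


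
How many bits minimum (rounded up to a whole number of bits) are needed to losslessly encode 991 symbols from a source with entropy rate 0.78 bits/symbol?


Minimum bits >= n * H = 991 * 0.78 = 772.98, rounded up to a whole number of bits = 773

773 bits


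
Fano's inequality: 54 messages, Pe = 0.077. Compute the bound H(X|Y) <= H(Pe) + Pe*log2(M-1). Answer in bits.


H(Pe) = -Pe*log2(Pe) - (1-Pe)*log2(1-Pe) = -0.077*log2(0.077) - 0.923*log2(0.923) = 0.284823 + 0.106696 = 0.3915. Pe*log2(M-1) = 0.077*log2(53) = 0.441050. Bound = H(Pe) + Pe*log2(M-1) = 0.284823 + 0.106696 + 0.441050 = 0.8326

0.8326 bits


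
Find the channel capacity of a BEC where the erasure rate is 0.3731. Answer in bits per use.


C = 1 - epsilon = 1 - 0.3731 = 0.6269

0.6269 bits


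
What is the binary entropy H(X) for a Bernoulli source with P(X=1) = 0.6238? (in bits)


H = -p*log2(p) - (1-p)*log2(1-p). -0.6238*log2(0.6238) = 0.424711; -0.3762*log2(0.3762) = 0.530603. H = 0.424711 + 0.530603 = 0.9553

0.9553 bits


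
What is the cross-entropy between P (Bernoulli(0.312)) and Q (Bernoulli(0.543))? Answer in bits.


H(P,Q) = -p*log2(q) - (1-p)*log2(1-q). -0.312*log2(0.543) = 0.274864; -0.688*log2(0.457) = 0.777257. H(P,Q) = 0.274864 + 0.777257 = 1.0521

1.0521 bits


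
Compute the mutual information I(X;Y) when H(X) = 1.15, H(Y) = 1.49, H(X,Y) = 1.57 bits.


I(X;Y) = H(X) + H(Y) - H(X,Y) = 1.15 + 1.49 - 1.57 = 1.07

1.07 bits


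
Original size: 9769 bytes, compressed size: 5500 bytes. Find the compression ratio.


Ratio = original / compressed = 9769 / 5500 = 1.7762

1.7762


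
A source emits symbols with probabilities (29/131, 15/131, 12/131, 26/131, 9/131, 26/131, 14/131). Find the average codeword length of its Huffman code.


Huffman construction (repeatedly merge the two least-probable nodes; each merge adds 1 bit to every symbol beneath it): 9/131 + 12/131 = 21/131; 14/131 + 15/131 = 29/131; 21/131 + 26/131 = 47/131; 26/131 + 29/131 = 55/131; 29/131 + 47/131 = 76/131; 55/131 + 76/131 = 1. Resulting codeword lengths (in the order the probabilities were given): (2, 3, 4, 3, 4, 2, 3). L_avg = sum(p_i * l_i) = 29/131*2 + 15/131*3 + 12/131*4 + 26/131*3 + 9/131*4 + 26/131*2 + 14/131*3 = 359/131 = 2.7405

2.7405 bits


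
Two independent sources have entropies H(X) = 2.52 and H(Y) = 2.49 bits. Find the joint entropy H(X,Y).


For independent variables, H(X,Y) = H(X) + H(Y) = 2.52 + 2.49 = 5.01

5.01 bits


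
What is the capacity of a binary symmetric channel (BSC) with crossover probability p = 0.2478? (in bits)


H(p) = -p*log2(p) - (1-p)*log2(1-p) = -0.2478*log2(0.2478) - 0.7522*log2(0.7522) = 0.498760 + 0.309013 = 0.8078. C = 1 - H(p) = 1 - 0.8078 = 0.1922

0.1922 bits


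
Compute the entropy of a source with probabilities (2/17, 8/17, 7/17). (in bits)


H = -sum(p_i * log2(p_i)). Terms: -(2/17)*log2(2/17) = 0.363231; -(8/17)*log2(8/17) = 0.511747; -(7/17)*log2(7/17) = 0.527103. H = 0.363231 + 0.511747 + 0.527103 = 1.4021

1.4021 bits


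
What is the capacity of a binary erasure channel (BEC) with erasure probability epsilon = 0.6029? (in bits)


C = 1 - epsilon = 1 - 0.6029 = 0.3971

0.3971 bits


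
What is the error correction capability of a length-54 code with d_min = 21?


Correction capability = floor((d-1)/2) = floor((21-1)/2) = 10

10 errors


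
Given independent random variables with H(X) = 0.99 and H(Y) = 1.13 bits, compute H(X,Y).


For independent variables, H(X,Y) = H(X) + H(Y) = 0.99 + 1.13 = 2.12

2.12 bits


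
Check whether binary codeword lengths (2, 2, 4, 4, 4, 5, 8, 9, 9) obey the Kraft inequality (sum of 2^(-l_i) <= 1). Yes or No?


Kraft sum = sum(2^(-l_i)) = 0.7266, need <= 1. Result: satisfied (a binary prefix-free code with these lengths exists)

Yes


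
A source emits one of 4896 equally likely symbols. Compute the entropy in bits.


H = log2(n) = log2(4896) = 12.2574

12.2574 bits


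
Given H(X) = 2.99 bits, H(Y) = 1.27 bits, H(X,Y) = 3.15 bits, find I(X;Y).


I(X;Y) = H(X) + H(Y) - H(X,Y) = 2.99 + 1.27 - 3.15 = 1.11

1.11 bits


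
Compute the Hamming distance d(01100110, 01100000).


Count differing positions: . . . . . ^ ^ . = 2 differences

2


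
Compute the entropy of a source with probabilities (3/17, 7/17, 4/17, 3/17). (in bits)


H = -sum(p_i * log2(p_i)). Terms: -(3/17)*log2(3/17) = 0.441618; -(7/17)*log2(7/17) = 0.527103; -(4/17)*log2(4/17) = 0.491168; -(3/17)*log2(3/17) = 0.441618. H = 0.441618 + 0.527103 + 0.491168 + 0.441618 = 1.9015

1.9015 bits


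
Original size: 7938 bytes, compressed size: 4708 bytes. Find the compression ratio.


Ratio = original / compressed = 7938 / 4708 = 1.6861

1.6861


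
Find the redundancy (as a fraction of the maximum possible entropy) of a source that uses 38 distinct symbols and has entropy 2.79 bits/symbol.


H_max = log2(K) = log2(38) = 5.2479 bits/symbol. Redundancy = 1 - H/H_max = 1 - 2.79/5.2479 = 1 - 0.5316 = 0.4684

0.4684


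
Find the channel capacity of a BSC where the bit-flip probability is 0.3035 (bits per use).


H(p) = -p*log2(p) - (1-p)*log2(1-p) = -0.3035*log2(0.3035) - 0.6965*log2(0.6965) = 0.522090 + 0.363437 = 0.8855. C = 1 - H(p) = 1 - 0.8855 = 0.1145

0.1145 bits


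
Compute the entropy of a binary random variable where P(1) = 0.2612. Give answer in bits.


H = -p*log2(p) - (1-p)*log2(1-p). -0.2612*log2(0.2612) = 0.505885; -0.7388*log2(0.7388) = 0.322667. H = 0.505885 + 0.322667 = 0.8286

0.8286 bits


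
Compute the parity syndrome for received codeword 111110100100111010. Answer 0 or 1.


Syndrome = XOR of all bits = 1 XOR 1 XOR 1 XOR 1 XOR 1 XOR 0 XOR 1 XOR 0 XOR 0 XOR 1 XOR 0 XOR 0 XOR 1 XOR 1 XOR 1 XOR 0 XOR 1 XOR 0 = 1

1


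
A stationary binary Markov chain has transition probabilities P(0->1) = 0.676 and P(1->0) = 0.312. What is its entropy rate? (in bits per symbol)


Stationary distribution: pi_0 = p10/(p01+p10) = 0.3158, pi_1 = 0.6842. Entropy rate H' = pi_0*H(p01) + pi_1*H(p10) = 0.3158*0.9087 + 0.6842*0.8955 = 0.8996

0.8996 bits/symbol


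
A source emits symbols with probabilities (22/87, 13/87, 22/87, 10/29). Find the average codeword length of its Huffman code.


Huffman construction (repeatedly merge the two least-probable nodes; each merge adds 1 bit to every symbol beneath it): 13/87 + 22/87 = 35/87; 22/87 + 10/29 = 52/87; 35/87 + 52/87 = 1. Resulting codeword lengths (in the order the probabilities were given): (2, 2, 2, 2). L_avg = sum(p_i * l_i) = 22/87*2 + 13/87*2 + 22/87*2 + 10/29*2 = 2

2.0 bits


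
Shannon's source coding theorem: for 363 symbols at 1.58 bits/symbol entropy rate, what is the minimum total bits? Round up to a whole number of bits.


Minimum bits >= n * H = 363 * 1.58 = 573.54, rounded up to a whole number of bits = 574

574 bits


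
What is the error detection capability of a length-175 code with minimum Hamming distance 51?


Detection capability = d_min - 1 = 51 - 1 = 50

50 errors


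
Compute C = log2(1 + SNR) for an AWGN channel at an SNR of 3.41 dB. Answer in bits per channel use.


SNR_linear = 10^(3.41/10) = 2.1928; C = log2(1 + SNR_linear) = log2(1 + 2.1928) = 1.6748

1.6748 bits/channel use


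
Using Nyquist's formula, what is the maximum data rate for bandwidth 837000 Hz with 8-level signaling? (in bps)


Rate = 2 * B * log2(M) = 2 * 837000 * 3.0 = 5022000.0

5022000.0 bps


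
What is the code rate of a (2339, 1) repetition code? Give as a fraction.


Rate = k/n = 1/2339

1/2339


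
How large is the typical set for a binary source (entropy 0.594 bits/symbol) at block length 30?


log2|A_typical| = nH = 30 * 0.594 = 17.82, so |A_typical| ~ 2^17.82 = 2.314e+05

2.314e+05


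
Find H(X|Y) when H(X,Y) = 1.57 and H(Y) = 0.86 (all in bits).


H(X|Y) = H(X,Y) - H(Y) = 1.57 - 0.86 = 0.71

0.71 bits


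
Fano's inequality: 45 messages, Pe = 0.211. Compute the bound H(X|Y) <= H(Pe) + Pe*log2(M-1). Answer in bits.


H(Pe) = -Pe*log2(Pe) - (1-Pe)*log2(1-Pe) = -0.211*log2(0.211) - 0.789*log2(0.789) = 0.473629 + 0.269761 = 0.7434. Pe*log2(M-1) = 0.211*log2(44) = 1.151940. Bound = H(Pe) + Pe*log2(M-1) = 0.473629 + 0.269761 + 1.151940 = 1.8953

1.8953 bits


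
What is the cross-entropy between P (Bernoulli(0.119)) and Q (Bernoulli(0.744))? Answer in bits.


H(P,Q) = -p*log2(q) - (1-p)*log2(1-q). -0.119*log2(0.744) = 0.050768; -0.881*log2(0.256) = 1.731856. H(P,Q) = 0.050768 + 1.731856 = 1.7826

1.7826 bits


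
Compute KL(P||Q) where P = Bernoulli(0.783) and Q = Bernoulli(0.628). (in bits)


KL = p*log2(p/q) + (1-p)*log2((1-p)/(1-q)) = 0.783*log2(0.783/0.628) + 0.217*log2(0.217/0.372) = 0.0804

0.0804 bits


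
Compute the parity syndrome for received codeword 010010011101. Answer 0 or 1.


Syndrome = XOR of all bits = 0 XOR 1 XOR 0 XOR 0 XOR 1 XOR 0 XOR 0 XOR 1 XOR 1 XOR 1 XOR 0 XOR 1 = 0

0


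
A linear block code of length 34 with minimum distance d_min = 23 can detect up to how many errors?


Detection capability = d_min - 1 = 23 - 1 = 22

22 errors


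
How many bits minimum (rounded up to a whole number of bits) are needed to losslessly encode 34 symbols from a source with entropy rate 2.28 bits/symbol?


Minimum bits >= n * H = 34 * 2.28 = 77.52, rounded up to a whole number of bits = 78

78 bits


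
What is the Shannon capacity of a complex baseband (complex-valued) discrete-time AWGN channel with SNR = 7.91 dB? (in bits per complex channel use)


SNR_linear = 10^(7.91/10) = 6.1802; C = log2(1 + SNR_linear) = log2(1 + 6.1802) = 2.844

2.844 bits/channel use


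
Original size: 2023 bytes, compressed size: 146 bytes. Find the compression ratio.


Ratio = original / compressed = 2023 / 146 = 13.8562

13.8562


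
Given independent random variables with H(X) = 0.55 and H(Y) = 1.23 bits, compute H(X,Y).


For independent variables, H(X,Y) = H(X) + H(Y) = 0.55 + 1.23 = 1.78

1.78 bits


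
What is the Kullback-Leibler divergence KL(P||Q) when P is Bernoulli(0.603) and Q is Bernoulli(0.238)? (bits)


KL = p*log2(p/q) + (1-p)*log2((1-p)/(1-q)) = 0.603*log2(0.603/0.238) + 0.397*log2(0.397/0.762) = 0.4353

0.4353 bits


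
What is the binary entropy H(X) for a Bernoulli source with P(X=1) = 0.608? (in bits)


H = -p*log2(p) - (1-p)*log2(1-p). -0.608*log2(0.608) = 0.436457; -0.392*log2(0.392) = 0.529621. H = 0.436457 + 0.529621 = 0.9661

0.9661 bits


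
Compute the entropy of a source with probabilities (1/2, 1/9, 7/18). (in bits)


H = -sum(p_i * log2(p_i)). Terms: -(1/2)*log2(1/2) = 0.500000; -(1/9)*log2(1/9) = 0.352214; -(7/18)*log2(7/18) = 0.529888. H = 0.500000 + 0.352214 + 0.529888 = 1.3821

1.3821 bits


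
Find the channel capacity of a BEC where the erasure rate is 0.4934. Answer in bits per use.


C = 1 - epsilon = 1 - 0.4934 = 0.5066

0.5066 bits


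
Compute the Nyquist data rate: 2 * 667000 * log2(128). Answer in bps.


Rate = 2 * B * log2(M) = 2 * 667000 * 7.0 = 9338000.0

9338000.0 bps


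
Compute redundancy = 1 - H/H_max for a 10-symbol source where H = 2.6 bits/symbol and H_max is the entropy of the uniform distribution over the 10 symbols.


H_max = log2(K) = log2(10) = 3.3219 bits/symbol. Redundancy = 1 - H/H_max = 1 - 2.6/3.3219 = 1 - 0.7827 = 0.2173

0.2173


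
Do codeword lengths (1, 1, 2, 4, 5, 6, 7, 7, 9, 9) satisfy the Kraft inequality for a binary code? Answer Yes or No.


Kraft sum = sum(2^(-l_i)) = 1.3789, need <= 1. Result: violated (a binary prefix-free code with these lengths cannot exist)

No


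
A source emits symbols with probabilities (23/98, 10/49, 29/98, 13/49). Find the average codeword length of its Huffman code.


Huffman construction (repeatedly merge the two least-probable nodes; each merge adds 1 bit to every symbol beneath it): 10/49 + 23/98 = 43/98; 13/49 + 29/98 = 55/98; 43/98 + 55/98 = 1. Resulting codeword lengths (in the order the probabilities were given): (2, 2, 2, 2). L_avg = sum(p_i * l_i) = 23/98*2 + 10/49*2 + 29/98*2 + 13/49*2 = 2

2.0 bits


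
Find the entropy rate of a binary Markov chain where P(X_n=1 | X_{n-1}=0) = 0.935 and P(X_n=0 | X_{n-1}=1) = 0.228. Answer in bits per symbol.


Stationary distribution: pi_0 = p10/(p01+p10) = 0.196, pi_1 = 0.804. Entropy rate H' = pi_0*H(p01) + pi_1*H(p10) = 0.196*0.347 + 0.804*0.7745 = 0.6907

0.6907 bits/symbol


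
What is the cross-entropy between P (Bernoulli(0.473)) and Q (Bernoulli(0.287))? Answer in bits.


H(P,Q) = -p*log2(q) - (1-p)*log2(1-q). -0.473*log2(0.287) = 0.851815; -0.527*log2(0.713) = 0.257190. H(P,Q) = 0.851815 + 0.257190 = 1.109

1.109 bits


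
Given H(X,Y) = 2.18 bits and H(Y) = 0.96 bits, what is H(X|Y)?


H(X|Y) = H(X,Y) - H(Y) = 2.18 - 0.96 = 1.22

1.22 bits


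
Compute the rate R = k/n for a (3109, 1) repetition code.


Rate = k/n = 1/3109

1/3109


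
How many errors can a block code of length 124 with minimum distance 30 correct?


Correction capability = floor((d-1)/2) = floor((30-1)/2) = 14

14 errors


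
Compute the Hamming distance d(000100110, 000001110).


Count differing positions: . . . ^ . ^ . . . = 2 differences

2


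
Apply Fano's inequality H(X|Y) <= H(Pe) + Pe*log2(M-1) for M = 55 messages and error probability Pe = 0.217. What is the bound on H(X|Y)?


H(Pe) = -Pe*log2(Pe) - (1-Pe)*log2(1-Pe) = -0.217*log2(0.217) - 0.783*log2(0.783) = 0.478319 + 0.276333 = 0.7547. Pe*log2(M-1) = 0.217*log2(54) = 1.248811. Bound = H(Pe) + Pe*log2(M-1) = 0.478319 + 0.276333 + 1.248811 = 2.0035

2.0035 bits


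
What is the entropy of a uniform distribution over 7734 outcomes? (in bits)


H = log2(n) = log2(7734) = 12.917

12.917 bits


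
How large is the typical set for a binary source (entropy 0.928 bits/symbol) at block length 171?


log2|A_typical| = nH = 171 * 0.928 = 158.688, so |A_typical| ~ 2^158.688 = 5.886e+47

5.886e+47


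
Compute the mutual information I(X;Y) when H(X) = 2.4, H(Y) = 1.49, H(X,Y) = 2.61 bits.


I(X;Y) = H(X) + H(Y) - H(X,Y) = 2.4 + 1.49 - 2.61 = 1.28

1.28 bits


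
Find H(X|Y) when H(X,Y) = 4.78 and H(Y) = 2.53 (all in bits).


H(X|Y) = H(X,Y) - H(Y) = 4.78 - 2.53 = 2.25

2.25 bits


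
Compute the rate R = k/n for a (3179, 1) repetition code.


Rate = k/n = 1/3179

1/3179


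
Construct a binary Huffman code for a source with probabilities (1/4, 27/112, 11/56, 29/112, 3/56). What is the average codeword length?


Huffman construction (repeatedly merge the two least-probable nodes; each merge adds 1 bit to every symbol beneath it): 3/56 + 11/56 = 1/4; 27/112 + 1/4 = 55/112; 1/4 + 29/112 = 57/112; 55/112 + 57/112 = 1. Resulting codeword lengths (in the order the probabilities were given): (2, 2, 3, 2, 3). L_avg = sum(p_i * l_i) = 1/4*2 + 27/112*2 + 11/56*3 + 29/112*2 + 3/56*3 = 9/4 = 2.25

2.25 bits


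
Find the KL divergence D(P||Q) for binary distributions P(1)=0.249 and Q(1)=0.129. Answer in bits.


KL = p*log2(p/q) + (1-p)*log2((1-p)/(1-q)) = 0.249*log2(0.249/0.129) + 0.751*log2(0.751/0.871) = 0.0756

0.0756 bits


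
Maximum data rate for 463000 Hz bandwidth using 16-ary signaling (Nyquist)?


Rate = 2 * B * log2(M) = 2 * 463000 * 4.0 = 3704000.0

3704000.0 bps


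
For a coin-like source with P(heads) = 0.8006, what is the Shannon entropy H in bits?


H = -p*log2(p) - (1-p)*log2(1-p). -0.8006*log2(0.8006) = 0.256870; -0.1994*log2(0.1994) = 0.463857. H = 0.256870 + 0.463857 = 0.7207

0.7207 bits
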